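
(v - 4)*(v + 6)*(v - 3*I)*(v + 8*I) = v^4 + 2*v^3 + 5*I*v^3 + 10*I*v^2 + 48*v - 120*I*v - 576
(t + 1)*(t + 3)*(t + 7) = t^3 + 11*t^2 + 31*t + 21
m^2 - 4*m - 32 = (m - 8)*(m + 4)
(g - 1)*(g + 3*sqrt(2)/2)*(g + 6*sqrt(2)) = g^3 - g^2 + 15*sqrt(2)*g^2/2 - 15*sqrt(2)*g/2 + 18*g - 18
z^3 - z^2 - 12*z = z*(z - 4)*(z + 3)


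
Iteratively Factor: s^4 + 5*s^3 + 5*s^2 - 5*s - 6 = (s + 3)*(s^3 + 2*s^2 - s - 2) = (s + 2)*(s + 3)*(s^2 - 1) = (s - 1)*(s + 2)*(s + 3)*(s + 1)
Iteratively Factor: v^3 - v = (v + 1)*(v^2 - v) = v*(v + 1)*(v - 1)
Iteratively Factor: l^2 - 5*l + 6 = (l - 2)*(l - 3)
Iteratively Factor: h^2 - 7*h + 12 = (h - 4)*(h - 3)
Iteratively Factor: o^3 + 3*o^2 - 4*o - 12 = (o - 2)*(o^2 + 5*o + 6) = (o - 2)*(o + 2)*(o + 3)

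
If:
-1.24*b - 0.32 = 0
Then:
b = -0.26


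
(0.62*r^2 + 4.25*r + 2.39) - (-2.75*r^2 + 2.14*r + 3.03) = 3.37*r^2 + 2.11*r - 0.64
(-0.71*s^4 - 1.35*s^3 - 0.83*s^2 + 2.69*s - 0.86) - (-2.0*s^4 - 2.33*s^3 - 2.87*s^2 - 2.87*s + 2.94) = 1.29*s^4 + 0.98*s^3 + 2.04*s^2 + 5.56*s - 3.8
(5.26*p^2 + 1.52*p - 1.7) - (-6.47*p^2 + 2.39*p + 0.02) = 11.73*p^2 - 0.87*p - 1.72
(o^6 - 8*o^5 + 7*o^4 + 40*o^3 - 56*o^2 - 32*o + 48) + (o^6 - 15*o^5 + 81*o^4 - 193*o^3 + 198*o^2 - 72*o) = 2*o^6 - 23*o^5 + 88*o^4 - 153*o^3 + 142*o^2 - 104*o + 48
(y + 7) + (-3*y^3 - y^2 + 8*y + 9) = -3*y^3 - y^2 + 9*y + 16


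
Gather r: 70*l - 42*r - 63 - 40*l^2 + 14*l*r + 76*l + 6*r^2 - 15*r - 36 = -40*l^2 + 146*l + 6*r^2 + r*(14*l - 57) - 99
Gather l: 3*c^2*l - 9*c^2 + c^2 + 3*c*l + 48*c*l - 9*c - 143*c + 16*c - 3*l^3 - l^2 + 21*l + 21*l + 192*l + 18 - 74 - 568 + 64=-8*c^2 - 136*c - 3*l^3 - l^2 + l*(3*c^2 + 51*c + 234) - 560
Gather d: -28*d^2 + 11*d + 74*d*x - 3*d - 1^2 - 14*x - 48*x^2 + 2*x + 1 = -28*d^2 + d*(74*x + 8) - 48*x^2 - 12*x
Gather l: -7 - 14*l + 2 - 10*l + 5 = -24*l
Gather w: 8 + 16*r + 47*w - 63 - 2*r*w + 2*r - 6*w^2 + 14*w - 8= 18*r - 6*w^2 + w*(61 - 2*r) - 63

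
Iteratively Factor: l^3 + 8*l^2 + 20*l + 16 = (l + 2)*(l^2 + 6*l + 8) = (l + 2)*(l + 4)*(l + 2)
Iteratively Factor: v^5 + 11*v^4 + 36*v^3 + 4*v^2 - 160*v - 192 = (v + 4)*(v^4 + 7*v^3 + 8*v^2 - 28*v - 48) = (v + 3)*(v + 4)*(v^3 + 4*v^2 - 4*v - 16) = (v + 2)*(v + 3)*(v + 4)*(v^2 + 2*v - 8) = (v - 2)*(v + 2)*(v + 3)*(v + 4)*(v + 4)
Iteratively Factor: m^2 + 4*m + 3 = (m + 1)*(m + 3)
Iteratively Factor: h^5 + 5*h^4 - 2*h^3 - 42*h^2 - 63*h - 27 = (h + 1)*(h^4 + 4*h^3 - 6*h^2 - 36*h - 27) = (h + 1)*(h + 3)*(h^3 + h^2 - 9*h - 9) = (h - 3)*(h + 1)*(h + 3)*(h^2 + 4*h + 3) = (h - 3)*(h + 1)^2*(h + 3)*(h + 3)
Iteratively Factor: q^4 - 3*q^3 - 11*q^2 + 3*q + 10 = (q - 5)*(q^3 + 2*q^2 - q - 2) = (q - 5)*(q + 2)*(q^2 - 1) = (q - 5)*(q + 1)*(q + 2)*(q - 1)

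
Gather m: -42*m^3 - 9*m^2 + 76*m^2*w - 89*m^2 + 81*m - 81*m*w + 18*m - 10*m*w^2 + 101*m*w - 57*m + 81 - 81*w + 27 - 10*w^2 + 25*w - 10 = -42*m^3 + m^2*(76*w - 98) + m*(-10*w^2 + 20*w + 42) - 10*w^2 - 56*w + 98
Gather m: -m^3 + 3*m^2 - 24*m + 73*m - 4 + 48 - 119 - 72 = -m^3 + 3*m^2 + 49*m - 147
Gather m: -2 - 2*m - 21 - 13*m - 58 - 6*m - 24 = -21*m - 105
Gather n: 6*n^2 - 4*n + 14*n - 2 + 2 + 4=6*n^2 + 10*n + 4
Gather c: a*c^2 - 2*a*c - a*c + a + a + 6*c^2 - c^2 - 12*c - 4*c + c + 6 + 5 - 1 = 2*a + c^2*(a + 5) + c*(-3*a - 15) + 10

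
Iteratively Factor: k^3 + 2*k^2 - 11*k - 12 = (k - 3)*(k^2 + 5*k + 4) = (k - 3)*(k + 4)*(k + 1)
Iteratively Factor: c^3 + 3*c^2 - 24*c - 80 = (c + 4)*(c^2 - c - 20) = (c + 4)^2*(c - 5)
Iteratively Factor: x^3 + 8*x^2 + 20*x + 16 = (x + 2)*(x^2 + 6*x + 8) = (x + 2)*(x + 4)*(x + 2)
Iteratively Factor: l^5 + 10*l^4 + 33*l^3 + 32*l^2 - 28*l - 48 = (l + 2)*(l^4 + 8*l^3 + 17*l^2 - 2*l - 24) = (l - 1)*(l + 2)*(l^3 + 9*l^2 + 26*l + 24) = (l - 1)*(l + 2)*(l + 4)*(l^2 + 5*l + 6) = (l - 1)*(l + 2)^2*(l + 4)*(l + 3)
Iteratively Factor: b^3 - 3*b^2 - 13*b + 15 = (b + 3)*(b^2 - 6*b + 5) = (b - 1)*(b + 3)*(b - 5)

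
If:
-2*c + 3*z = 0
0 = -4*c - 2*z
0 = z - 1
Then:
No Solution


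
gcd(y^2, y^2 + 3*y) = y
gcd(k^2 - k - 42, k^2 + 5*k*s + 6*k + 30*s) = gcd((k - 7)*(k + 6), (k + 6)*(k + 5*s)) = k + 6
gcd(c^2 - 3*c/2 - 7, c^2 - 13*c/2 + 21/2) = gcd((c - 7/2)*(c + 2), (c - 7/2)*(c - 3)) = c - 7/2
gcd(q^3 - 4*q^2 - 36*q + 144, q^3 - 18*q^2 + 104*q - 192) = q^2 - 10*q + 24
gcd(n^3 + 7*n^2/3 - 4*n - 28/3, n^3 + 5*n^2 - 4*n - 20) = n^2 - 4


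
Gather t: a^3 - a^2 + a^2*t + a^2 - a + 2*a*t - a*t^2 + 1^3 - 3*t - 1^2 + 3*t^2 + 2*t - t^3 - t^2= a^3 - a - t^3 + t^2*(2 - a) + t*(a^2 + 2*a - 1)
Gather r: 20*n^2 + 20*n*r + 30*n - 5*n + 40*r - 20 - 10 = 20*n^2 + 25*n + r*(20*n + 40) - 30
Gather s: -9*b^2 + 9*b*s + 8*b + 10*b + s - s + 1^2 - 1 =-9*b^2 + 9*b*s + 18*b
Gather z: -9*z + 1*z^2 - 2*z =z^2 - 11*z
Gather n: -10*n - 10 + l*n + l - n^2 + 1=l - n^2 + n*(l - 10) - 9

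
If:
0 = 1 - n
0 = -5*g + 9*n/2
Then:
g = 9/10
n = 1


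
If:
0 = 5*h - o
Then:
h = o/5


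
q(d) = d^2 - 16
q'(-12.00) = -24.00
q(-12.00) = 128.00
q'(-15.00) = -30.00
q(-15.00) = 209.00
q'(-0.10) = -0.20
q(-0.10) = -15.99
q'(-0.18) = -0.36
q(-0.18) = -15.97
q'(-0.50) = -1.00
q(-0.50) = -15.75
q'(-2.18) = -4.36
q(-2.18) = -11.25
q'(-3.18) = -6.36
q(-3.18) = -5.89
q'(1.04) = 2.08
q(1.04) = -14.92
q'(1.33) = 2.66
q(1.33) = -14.23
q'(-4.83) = -9.66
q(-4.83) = 7.33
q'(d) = 2*d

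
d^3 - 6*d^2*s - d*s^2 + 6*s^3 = (d - 6*s)*(d - s)*(d + s)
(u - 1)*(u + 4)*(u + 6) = u^3 + 9*u^2 + 14*u - 24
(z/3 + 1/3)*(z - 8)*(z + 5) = z^3/3 - 2*z^2/3 - 43*z/3 - 40/3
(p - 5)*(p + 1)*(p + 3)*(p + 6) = p^4 + 5*p^3 - 23*p^2 - 117*p - 90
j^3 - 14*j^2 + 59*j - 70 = (j - 7)*(j - 5)*(j - 2)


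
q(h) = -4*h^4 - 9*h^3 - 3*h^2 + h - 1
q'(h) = -16*h^3 - 27*h^2 - 6*h + 1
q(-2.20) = -15.59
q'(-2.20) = 53.89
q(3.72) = -1268.11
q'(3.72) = -1218.62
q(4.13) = -1845.80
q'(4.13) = -1611.44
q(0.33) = -1.37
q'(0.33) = -4.50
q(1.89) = -121.63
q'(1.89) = -214.81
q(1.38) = -43.49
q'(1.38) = -100.75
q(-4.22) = -650.84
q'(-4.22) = 747.92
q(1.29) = -35.10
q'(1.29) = -86.02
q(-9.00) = -19936.00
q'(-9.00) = 9532.00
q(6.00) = -7231.00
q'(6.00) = -4463.00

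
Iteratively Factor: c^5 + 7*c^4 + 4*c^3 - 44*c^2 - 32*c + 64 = (c + 2)*(c^4 + 5*c^3 - 6*c^2 - 32*c + 32) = (c + 2)*(c + 4)*(c^3 + c^2 - 10*c + 8) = (c + 2)*(c + 4)^2*(c^2 - 3*c + 2) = (c - 2)*(c + 2)*(c + 4)^2*(c - 1)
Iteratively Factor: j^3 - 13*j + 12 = (j - 1)*(j^2 + j - 12) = (j - 1)*(j + 4)*(j - 3)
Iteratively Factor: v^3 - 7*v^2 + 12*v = (v)*(v^2 - 7*v + 12) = v*(v - 4)*(v - 3)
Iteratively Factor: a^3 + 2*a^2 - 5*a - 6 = (a - 2)*(a^2 + 4*a + 3) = (a - 2)*(a + 3)*(a + 1)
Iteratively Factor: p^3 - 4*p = (p - 2)*(p^2 + 2*p) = p*(p - 2)*(p + 2)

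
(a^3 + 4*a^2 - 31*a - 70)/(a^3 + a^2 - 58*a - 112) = (a - 5)/(a - 8)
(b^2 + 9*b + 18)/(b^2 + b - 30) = (b + 3)/(b - 5)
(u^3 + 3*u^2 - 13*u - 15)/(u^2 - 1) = (u^2 + 2*u - 15)/(u - 1)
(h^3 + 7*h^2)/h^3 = (h + 7)/h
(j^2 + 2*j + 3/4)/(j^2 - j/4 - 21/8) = 2*(2*j + 1)/(4*j - 7)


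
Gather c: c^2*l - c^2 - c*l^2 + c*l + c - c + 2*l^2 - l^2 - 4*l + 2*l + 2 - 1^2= c^2*(l - 1) + c*(-l^2 + l) + l^2 - 2*l + 1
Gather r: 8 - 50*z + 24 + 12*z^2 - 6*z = 12*z^2 - 56*z + 32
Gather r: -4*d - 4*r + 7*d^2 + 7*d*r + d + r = 7*d^2 - 3*d + r*(7*d - 3)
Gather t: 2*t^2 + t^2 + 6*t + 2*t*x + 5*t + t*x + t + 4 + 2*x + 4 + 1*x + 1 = 3*t^2 + t*(3*x + 12) + 3*x + 9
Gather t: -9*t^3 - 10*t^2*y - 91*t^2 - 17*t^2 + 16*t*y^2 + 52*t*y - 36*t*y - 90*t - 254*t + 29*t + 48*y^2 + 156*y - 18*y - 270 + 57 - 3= -9*t^3 + t^2*(-10*y - 108) + t*(16*y^2 + 16*y - 315) + 48*y^2 + 138*y - 216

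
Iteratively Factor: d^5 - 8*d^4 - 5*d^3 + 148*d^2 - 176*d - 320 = (d - 5)*(d^4 - 3*d^3 - 20*d^2 + 48*d + 64) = (d - 5)*(d + 4)*(d^3 - 7*d^2 + 8*d + 16) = (d - 5)*(d - 4)*(d + 4)*(d^2 - 3*d - 4) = (d - 5)*(d - 4)^2*(d + 4)*(d + 1)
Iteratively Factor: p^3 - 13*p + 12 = (p - 1)*(p^2 + p - 12) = (p - 1)*(p + 4)*(p - 3)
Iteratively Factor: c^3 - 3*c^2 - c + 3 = (c + 1)*(c^2 - 4*c + 3) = (c - 3)*(c + 1)*(c - 1)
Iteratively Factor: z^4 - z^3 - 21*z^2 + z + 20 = (z - 5)*(z^3 + 4*z^2 - z - 4) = (z - 5)*(z - 1)*(z^2 + 5*z + 4) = (z - 5)*(z - 1)*(z + 1)*(z + 4)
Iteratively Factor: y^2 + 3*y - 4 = (y + 4)*(y - 1)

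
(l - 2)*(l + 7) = l^2 + 5*l - 14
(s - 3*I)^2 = s^2 - 6*I*s - 9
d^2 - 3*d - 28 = (d - 7)*(d + 4)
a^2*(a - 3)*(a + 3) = a^4 - 9*a^2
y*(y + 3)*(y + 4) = y^3 + 7*y^2 + 12*y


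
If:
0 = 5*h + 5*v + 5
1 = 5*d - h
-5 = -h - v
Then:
No Solution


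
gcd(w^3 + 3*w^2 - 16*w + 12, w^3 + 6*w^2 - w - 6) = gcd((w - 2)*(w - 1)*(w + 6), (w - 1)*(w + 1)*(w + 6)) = w^2 + 5*w - 6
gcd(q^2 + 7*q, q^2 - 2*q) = q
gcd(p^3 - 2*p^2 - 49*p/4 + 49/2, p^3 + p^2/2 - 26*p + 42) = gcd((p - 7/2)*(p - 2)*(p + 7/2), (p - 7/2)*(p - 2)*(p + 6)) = p^2 - 11*p/2 + 7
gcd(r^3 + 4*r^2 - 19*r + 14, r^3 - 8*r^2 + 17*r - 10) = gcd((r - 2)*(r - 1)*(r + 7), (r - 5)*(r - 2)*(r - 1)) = r^2 - 3*r + 2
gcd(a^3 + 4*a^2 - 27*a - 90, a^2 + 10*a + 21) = a + 3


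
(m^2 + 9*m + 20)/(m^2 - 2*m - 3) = (m^2 + 9*m + 20)/(m^2 - 2*m - 3)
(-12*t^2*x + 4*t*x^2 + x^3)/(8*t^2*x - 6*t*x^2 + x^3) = (6*t + x)/(-4*t + x)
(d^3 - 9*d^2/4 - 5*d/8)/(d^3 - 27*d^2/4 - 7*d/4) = (d - 5/2)/(d - 7)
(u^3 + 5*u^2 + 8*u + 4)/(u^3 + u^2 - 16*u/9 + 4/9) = 9*(u^2 + 3*u + 2)/(9*u^2 - 9*u + 2)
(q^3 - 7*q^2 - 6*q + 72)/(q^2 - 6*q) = q - 1 - 12/q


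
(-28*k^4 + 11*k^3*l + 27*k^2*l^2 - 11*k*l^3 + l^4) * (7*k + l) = -196*k^5 + 49*k^4*l + 200*k^3*l^2 - 50*k^2*l^3 - 4*k*l^4 + l^5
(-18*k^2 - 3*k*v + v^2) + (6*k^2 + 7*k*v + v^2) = -12*k^2 + 4*k*v + 2*v^2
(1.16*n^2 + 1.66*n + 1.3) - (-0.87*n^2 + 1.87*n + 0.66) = 2.03*n^2 - 0.21*n + 0.64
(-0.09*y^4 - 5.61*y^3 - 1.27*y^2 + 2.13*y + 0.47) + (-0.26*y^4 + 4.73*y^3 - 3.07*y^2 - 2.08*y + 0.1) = -0.35*y^4 - 0.88*y^3 - 4.34*y^2 + 0.0499999999999998*y + 0.57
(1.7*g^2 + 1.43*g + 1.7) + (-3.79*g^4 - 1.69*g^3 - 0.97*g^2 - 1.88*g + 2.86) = -3.79*g^4 - 1.69*g^3 + 0.73*g^2 - 0.45*g + 4.56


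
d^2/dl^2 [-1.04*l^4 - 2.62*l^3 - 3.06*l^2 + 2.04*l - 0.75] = -12.48*l^2 - 15.72*l - 6.12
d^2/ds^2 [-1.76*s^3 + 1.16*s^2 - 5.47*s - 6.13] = 2.32 - 10.56*s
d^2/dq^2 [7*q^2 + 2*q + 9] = 14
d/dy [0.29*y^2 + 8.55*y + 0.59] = 0.58*y + 8.55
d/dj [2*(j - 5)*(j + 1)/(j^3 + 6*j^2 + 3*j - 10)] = 2*(-j^4 + 8*j^3 + 42*j^2 + 40*j + 55)/(j^6 + 12*j^5 + 42*j^4 + 16*j^3 - 111*j^2 - 60*j + 100)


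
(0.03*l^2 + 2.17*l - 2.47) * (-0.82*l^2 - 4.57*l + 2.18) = -0.0246*l^4 - 1.9165*l^3 - 7.8261*l^2 + 16.0185*l - 5.3846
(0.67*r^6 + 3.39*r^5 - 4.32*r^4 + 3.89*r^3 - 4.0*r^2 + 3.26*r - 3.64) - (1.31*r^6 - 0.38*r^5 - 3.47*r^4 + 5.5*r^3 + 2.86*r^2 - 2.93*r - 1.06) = -0.64*r^6 + 3.77*r^5 - 0.85*r^4 - 1.61*r^3 - 6.86*r^2 + 6.19*r - 2.58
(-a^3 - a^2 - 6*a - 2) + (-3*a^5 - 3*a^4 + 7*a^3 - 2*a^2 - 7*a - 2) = -3*a^5 - 3*a^4 + 6*a^3 - 3*a^2 - 13*a - 4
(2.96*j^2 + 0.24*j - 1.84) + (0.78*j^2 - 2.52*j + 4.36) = 3.74*j^2 - 2.28*j + 2.52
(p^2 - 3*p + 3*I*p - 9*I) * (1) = p^2 - 3*p + 3*I*p - 9*I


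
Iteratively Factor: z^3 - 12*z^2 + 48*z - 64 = (z - 4)*(z^2 - 8*z + 16) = (z - 4)^2*(z - 4)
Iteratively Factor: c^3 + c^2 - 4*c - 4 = (c + 2)*(c^2 - c - 2) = (c + 1)*(c + 2)*(c - 2)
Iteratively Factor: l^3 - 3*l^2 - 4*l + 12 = (l - 2)*(l^2 - l - 6) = (l - 3)*(l - 2)*(l + 2)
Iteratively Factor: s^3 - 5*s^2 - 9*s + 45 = (s + 3)*(s^2 - 8*s + 15) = (s - 5)*(s + 3)*(s - 3)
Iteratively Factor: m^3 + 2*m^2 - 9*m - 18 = (m - 3)*(m^2 + 5*m + 6) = (m - 3)*(m + 3)*(m + 2)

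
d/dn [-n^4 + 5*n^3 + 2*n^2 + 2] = n*(-4*n^2 + 15*n + 4)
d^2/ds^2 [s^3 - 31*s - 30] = 6*s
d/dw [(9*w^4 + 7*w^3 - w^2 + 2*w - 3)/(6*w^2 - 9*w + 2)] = (108*w^5 - 201*w^4 - 54*w^3 + 39*w^2 + 32*w - 23)/(36*w^4 - 108*w^3 + 105*w^2 - 36*w + 4)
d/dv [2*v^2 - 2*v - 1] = 4*v - 2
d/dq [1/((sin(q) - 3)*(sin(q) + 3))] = -sin(2*q)/((sin(q) - 3)^2*(sin(q) + 3)^2)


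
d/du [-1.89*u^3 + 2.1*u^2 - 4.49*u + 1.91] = -5.67*u^2 + 4.2*u - 4.49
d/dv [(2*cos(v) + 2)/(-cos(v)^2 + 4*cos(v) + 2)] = 2*(sin(v)^2 - 2*cos(v) + 1)*sin(v)/(sin(v)^2 + 4*cos(v) + 1)^2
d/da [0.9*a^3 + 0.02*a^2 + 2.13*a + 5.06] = 2.7*a^2 + 0.04*a + 2.13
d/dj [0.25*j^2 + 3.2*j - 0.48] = 0.5*j + 3.2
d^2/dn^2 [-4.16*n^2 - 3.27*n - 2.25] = -8.32000000000000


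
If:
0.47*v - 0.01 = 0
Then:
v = 0.02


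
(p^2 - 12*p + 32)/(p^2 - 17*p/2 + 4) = 2*(p - 4)/(2*p - 1)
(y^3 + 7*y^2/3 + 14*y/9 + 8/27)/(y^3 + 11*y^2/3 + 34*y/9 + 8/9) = (y + 2/3)/(y + 2)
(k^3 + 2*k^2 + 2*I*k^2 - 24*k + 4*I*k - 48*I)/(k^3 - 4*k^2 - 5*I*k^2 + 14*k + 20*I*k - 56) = (k + 6)/(k - 7*I)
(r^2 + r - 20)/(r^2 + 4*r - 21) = (r^2 + r - 20)/(r^2 + 4*r - 21)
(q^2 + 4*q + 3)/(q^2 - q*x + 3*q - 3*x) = (-q - 1)/(-q + x)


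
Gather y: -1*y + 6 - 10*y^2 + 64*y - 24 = -10*y^2 + 63*y - 18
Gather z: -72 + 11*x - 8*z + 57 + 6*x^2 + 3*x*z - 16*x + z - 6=6*x^2 - 5*x + z*(3*x - 7) - 21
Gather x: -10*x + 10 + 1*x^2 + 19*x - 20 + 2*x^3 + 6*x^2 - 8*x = 2*x^3 + 7*x^2 + x - 10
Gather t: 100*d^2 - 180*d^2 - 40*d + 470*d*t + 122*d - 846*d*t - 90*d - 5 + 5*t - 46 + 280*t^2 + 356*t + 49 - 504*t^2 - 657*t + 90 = -80*d^2 - 8*d - 224*t^2 + t*(-376*d - 296) + 88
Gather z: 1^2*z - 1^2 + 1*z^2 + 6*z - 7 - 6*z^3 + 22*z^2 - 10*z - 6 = -6*z^3 + 23*z^2 - 3*z - 14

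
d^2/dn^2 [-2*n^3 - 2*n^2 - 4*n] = -12*n - 4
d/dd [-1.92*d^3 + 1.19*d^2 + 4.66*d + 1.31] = -5.76*d^2 + 2.38*d + 4.66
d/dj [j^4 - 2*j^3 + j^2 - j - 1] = 4*j^3 - 6*j^2 + 2*j - 1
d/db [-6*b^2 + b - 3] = 1 - 12*b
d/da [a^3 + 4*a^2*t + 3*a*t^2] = 3*a^2 + 8*a*t + 3*t^2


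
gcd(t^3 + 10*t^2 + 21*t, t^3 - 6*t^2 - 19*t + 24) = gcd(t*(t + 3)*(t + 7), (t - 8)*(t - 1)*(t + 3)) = t + 3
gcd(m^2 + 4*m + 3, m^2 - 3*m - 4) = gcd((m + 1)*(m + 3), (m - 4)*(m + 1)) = m + 1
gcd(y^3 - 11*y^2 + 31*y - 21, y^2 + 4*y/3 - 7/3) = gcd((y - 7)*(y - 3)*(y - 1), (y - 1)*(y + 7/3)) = y - 1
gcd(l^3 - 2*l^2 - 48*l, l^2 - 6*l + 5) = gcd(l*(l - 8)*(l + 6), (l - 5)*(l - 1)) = 1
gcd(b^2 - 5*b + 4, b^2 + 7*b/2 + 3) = 1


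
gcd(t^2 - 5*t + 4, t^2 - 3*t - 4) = t - 4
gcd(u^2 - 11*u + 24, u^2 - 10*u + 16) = u - 8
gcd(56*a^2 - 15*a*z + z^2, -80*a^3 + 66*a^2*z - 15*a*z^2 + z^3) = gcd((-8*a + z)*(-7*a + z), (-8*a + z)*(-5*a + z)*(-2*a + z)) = -8*a + z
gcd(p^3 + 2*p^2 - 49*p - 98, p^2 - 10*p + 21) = p - 7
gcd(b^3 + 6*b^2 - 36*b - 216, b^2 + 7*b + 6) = b + 6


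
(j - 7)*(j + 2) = j^2 - 5*j - 14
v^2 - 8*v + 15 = (v - 5)*(v - 3)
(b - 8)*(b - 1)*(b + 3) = b^3 - 6*b^2 - 19*b + 24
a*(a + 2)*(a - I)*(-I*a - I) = -I*a^4 - a^3 - 3*I*a^3 - 3*a^2 - 2*I*a^2 - 2*a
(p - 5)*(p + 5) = p^2 - 25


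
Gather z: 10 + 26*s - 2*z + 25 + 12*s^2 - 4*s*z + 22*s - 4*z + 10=12*s^2 + 48*s + z*(-4*s - 6) + 45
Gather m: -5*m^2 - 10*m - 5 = -5*m^2 - 10*m - 5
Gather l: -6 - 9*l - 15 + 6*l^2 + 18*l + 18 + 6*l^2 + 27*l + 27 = 12*l^2 + 36*l + 24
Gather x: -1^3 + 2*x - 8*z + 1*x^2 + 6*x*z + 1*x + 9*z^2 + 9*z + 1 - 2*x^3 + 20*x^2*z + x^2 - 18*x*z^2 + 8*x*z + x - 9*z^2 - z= -2*x^3 + x^2*(20*z + 2) + x*(-18*z^2 + 14*z + 4)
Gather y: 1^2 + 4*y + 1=4*y + 2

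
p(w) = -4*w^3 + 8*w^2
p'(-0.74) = -18.41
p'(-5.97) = -523.21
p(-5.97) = 1136.23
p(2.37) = -8.31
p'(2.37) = -29.48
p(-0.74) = 6.00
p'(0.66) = 5.33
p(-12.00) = 8064.00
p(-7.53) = 2161.44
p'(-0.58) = -13.32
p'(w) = -12*w^2 + 16*w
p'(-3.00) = -156.00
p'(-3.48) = -201.00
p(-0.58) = 3.47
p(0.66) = 2.33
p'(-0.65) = -15.47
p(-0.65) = 4.48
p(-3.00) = 180.00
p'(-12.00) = -1920.00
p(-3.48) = 265.46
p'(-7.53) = -800.89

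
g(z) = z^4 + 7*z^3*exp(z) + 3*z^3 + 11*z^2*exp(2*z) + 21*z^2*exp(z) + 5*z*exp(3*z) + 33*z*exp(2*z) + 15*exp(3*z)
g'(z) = 7*z^3*exp(z) + 4*z^3 + 22*z^2*exp(2*z) + 42*z^2*exp(z) + 9*z^2 + 15*z*exp(3*z) + 88*z*exp(2*z) + 42*z*exp(z) + 50*exp(3*z) + 33*exp(2*z)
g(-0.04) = 11.96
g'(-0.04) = 69.52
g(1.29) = 2022.49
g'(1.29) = 6270.48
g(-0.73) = 0.23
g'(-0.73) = -2.22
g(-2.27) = -6.01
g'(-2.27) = 3.09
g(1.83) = 10364.36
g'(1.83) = 30844.66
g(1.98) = 16178.62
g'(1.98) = 47931.21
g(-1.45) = -0.63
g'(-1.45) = 5.86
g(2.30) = 41657.14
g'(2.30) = 122969.15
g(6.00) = 3052291877.79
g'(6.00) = 9413925732.74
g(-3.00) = 0.00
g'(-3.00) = -23.94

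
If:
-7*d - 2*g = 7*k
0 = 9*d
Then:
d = 0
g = -7*k/2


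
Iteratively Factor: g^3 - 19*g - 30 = (g - 5)*(g^2 + 5*g + 6) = (g - 5)*(g + 3)*(g + 2)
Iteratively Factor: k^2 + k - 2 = (k + 2)*(k - 1)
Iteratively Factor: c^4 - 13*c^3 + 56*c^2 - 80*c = (c - 4)*(c^3 - 9*c^2 + 20*c) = (c - 5)*(c - 4)*(c^2 - 4*c) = c*(c - 5)*(c - 4)*(c - 4)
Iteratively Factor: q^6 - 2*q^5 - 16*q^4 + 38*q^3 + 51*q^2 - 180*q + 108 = (q - 3)*(q^5 + q^4 - 13*q^3 - q^2 + 48*q - 36) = (q - 3)*(q + 3)*(q^4 - 2*q^3 - 7*q^2 + 20*q - 12) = (q - 3)*(q - 2)*(q + 3)*(q^3 - 7*q + 6) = (q - 3)*(q - 2)*(q + 3)^2*(q^2 - 3*q + 2) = (q - 3)*(q - 2)*(q - 1)*(q + 3)^2*(q - 2)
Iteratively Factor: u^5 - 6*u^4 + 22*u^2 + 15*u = (u + 1)*(u^4 - 7*u^3 + 7*u^2 + 15*u) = (u - 5)*(u + 1)*(u^3 - 2*u^2 - 3*u) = (u - 5)*(u - 3)*(u + 1)*(u^2 + u) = u*(u - 5)*(u - 3)*(u + 1)*(u + 1)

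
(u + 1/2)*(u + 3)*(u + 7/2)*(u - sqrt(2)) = u^4 - sqrt(2)*u^3 + 7*u^3 - 7*sqrt(2)*u^2 + 55*u^2/4 - 55*sqrt(2)*u/4 + 21*u/4 - 21*sqrt(2)/4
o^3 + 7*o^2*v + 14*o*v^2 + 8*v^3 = (o + v)*(o + 2*v)*(o + 4*v)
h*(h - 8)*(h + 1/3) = h^3 - 23*h^2/3 - 8*h/3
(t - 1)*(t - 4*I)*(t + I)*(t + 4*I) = t^4 - t^3 + I*t^3 + 16*t^2 - I*t^2 - 16*t + 16*I*t - 16*I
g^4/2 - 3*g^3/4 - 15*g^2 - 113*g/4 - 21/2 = (g/2 + 1)*(g - 7)*(g + 1/2)*(g + 3)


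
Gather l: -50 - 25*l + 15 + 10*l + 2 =-15*l - 33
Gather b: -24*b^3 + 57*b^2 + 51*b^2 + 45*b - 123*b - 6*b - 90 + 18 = -24*b^3 + 108*b^2 - 84*b - 72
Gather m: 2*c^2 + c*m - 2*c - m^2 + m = 2*c^2 - 2*c - m^2 + m*(c + 1)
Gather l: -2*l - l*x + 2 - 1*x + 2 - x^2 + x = l*(-x - 2) - x^2 + 4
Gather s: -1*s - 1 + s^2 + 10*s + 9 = s^2 + 9*s + 8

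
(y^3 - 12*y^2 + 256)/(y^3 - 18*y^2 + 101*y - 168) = (y^2 - 4*y - 32)/(y^2 - 10*y + 21)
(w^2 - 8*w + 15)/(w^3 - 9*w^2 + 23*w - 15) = 1/(w - 1)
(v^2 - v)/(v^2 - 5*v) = (v - 1)/(v - 5)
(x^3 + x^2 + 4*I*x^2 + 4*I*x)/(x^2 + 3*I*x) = (x^2 + x + 4*I*x + 4*I)/(x + 3*I)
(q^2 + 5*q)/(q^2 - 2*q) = (q + 5)/(q - 2)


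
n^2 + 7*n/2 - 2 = (n - 1/2)*(n + 4)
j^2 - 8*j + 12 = (j - 6)*(j - 2)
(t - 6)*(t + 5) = t^2 - t - 30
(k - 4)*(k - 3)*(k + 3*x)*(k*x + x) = k^4*x + 3*k^3*x^2 - 6*k^3*x - 18*k^2*x^2 + 5*k^2*x + 15*k*x^2 + 12*k*x + 36*x^2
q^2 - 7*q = q*(q - 7)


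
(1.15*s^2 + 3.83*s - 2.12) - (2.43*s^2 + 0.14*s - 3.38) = -1.28*s^2 + 3.69*s + 1.26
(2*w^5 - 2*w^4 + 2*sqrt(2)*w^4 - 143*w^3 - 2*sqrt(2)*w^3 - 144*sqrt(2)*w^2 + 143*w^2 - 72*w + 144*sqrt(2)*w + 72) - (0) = 2*w^5 - 2*w^4 + 2*sqrt(2)*w^4 - 143*w^3 - 2*sqrt(2)*w^3 - 144*sqrt(2)*w^2 + 143*w^2 - 72*w + 144*sqrt(2)*w + 72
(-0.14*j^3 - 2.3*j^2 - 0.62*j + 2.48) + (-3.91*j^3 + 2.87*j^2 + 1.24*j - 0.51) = -4.05*j^3 + 0.57*j^2 + 0.62*j + 1.97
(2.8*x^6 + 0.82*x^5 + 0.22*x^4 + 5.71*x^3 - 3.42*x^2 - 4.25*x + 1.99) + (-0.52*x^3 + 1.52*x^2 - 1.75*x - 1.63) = 2.8*x^6 + 0.82*x^5 + 0.22*x^4 + 5.19*x^3 - 1.9*x^2 - 6.0*x + 0.36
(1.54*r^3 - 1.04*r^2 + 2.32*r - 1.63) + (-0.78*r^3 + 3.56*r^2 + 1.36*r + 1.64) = 0.76*r^3 + 2.52*r^2 + 3.68*r + 0.01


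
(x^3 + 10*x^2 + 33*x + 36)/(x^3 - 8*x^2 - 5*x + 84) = (x^2 + 7*x + 12)/(x^2 - 11*x + 28)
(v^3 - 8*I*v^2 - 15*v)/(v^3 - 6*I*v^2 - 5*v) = (v - 3*I)/(v - I)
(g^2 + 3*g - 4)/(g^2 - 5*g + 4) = (g + 4)/(g - 4)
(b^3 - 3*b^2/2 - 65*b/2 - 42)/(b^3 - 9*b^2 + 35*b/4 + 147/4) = 2*(b + 4)/(2*b - 7)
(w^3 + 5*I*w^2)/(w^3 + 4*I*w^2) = (w + 5*I)/(w + 4*I)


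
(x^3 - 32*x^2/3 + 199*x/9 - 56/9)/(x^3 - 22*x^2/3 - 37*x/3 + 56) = (x - 1/3)/(x + 3)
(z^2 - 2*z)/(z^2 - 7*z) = (z - 2)/(z - 7)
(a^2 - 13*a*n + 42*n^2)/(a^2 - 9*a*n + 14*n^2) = (a - 6*n)/(a - 2*n)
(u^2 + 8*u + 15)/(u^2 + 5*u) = (u + 3)/u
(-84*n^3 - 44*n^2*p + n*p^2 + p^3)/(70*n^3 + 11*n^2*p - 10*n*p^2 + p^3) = (6*n + p)/(-5*n + p)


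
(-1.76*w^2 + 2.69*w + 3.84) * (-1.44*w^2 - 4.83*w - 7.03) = 2.5344*w^4 + 4.6272*w^3 - 6.1495*w^2 - 37.4579*w - 26.9952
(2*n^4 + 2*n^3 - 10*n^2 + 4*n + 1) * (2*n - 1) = 4*n^5 + 2*n^4 - 22*n^3 + 18*n^2 - 2*n - 1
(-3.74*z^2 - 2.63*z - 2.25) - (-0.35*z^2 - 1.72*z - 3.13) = -3.39*z^2 - 0.91*z + 0.88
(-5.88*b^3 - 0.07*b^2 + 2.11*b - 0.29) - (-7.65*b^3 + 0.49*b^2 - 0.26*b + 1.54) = 1.77*b^3 - 0.56*b^2 + 2.37*b - 1.83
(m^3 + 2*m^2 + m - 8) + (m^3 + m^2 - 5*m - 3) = 2*m^3 + 3*m^2 - 4*m - 11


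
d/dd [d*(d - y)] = 2*d - y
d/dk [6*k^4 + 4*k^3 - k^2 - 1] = 2*k*(12*k^2 + 6*k - 1)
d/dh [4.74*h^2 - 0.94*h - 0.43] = 9.48*h - 0.94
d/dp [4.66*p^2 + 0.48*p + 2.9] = 9.32*p + 0.48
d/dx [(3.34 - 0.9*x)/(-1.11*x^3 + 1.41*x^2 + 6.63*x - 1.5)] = (-1.998*x^3 + 12.3912*x^2 - 9.4188*x - 20.7942)/(1.2321*x^6 - 3.1302*x^5 - 12.7305*x^4 + 22.0266*x^3 + 39.7269*x^2 - 19.89*x + 2.25)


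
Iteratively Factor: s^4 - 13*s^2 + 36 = (s + 2)*(s^3 - 2*s^2 - 9*s + 18) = (s - 3)*(s + 2)*(s^2 + s - 6) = (s - 3)*(s + 2)*(s + 3)*(s - 2)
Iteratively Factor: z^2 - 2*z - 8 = (z + 2)*(z - 4)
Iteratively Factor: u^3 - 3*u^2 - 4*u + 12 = (u - 2)*(u^2 - u - 6) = (u - 2)*(u + 2)*(u - 3)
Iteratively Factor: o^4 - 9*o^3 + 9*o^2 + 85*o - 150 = (o - 5)*(o^3 - 4*o^2 - 11*o + 30) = (o - 5)^2*(o^2 + o - 6) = (o - 5)^2*(o - 2)*(o + 3)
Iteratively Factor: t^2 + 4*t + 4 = (t + 2)*(t + 2)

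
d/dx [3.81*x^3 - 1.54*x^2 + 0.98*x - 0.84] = 11.43*x^2 - 3.08*x + 0.98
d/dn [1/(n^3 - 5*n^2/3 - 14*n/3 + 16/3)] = 3*(-9*n^2 + 10*n + 14)/(3*n^3 - 5*n^2 - 14*n + 16)^2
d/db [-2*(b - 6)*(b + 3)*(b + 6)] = -6*b^2 - 12*b + 72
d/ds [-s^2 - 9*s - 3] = -2*s - 9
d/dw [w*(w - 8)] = 2*w - 8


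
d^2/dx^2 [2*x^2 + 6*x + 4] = 4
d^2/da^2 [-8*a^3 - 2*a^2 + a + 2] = -48*a - 4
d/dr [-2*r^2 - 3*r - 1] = -4*r - 3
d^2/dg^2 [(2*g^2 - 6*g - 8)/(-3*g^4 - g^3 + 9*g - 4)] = 4*(3*(-g*(6*g + 1)*(-g^2 + 3*g + 4) + (2*g - 3)*(4*g^3 + g^2 - 3))*(3*g^4 + g^3 - 9*g + 4) + 9*(-g^2 + 3*g + 4)*(4*g^3 + g^2 - 3)^2 - (3*g^4 + g^3 - 9*g + 4)^2)/(3*g^4 + g^3 - 9*g + 4)^3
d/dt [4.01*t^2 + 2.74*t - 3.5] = 8.02*t + 2.74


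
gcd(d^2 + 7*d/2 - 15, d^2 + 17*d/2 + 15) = d + 6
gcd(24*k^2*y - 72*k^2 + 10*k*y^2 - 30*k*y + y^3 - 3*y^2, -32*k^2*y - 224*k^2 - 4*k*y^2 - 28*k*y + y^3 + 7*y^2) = 4*k + y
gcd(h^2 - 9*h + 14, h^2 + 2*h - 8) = h - 2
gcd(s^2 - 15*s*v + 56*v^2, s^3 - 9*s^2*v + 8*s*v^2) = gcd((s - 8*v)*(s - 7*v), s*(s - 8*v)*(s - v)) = s - 8*v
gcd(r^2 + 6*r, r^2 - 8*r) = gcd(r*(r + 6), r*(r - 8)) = r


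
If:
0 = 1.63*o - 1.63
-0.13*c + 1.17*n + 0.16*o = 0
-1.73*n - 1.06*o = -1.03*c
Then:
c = 0.98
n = -0.03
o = 1.00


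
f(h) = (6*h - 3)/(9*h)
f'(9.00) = 0.00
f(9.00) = 0.63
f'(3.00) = 0.04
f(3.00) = 0.56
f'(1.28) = 0.20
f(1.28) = 0.41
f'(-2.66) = 0.05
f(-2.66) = 0.79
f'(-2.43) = 0.06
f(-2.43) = 0.80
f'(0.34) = 2.88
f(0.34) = -0.31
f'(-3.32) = 0.03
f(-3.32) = 0.77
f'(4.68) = 0.02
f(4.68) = 0.60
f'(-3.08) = 0.04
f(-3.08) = 0.77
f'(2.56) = 0.05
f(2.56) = 0.54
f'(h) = 2/(3*h) - (6*h - 3)/(9*h^2)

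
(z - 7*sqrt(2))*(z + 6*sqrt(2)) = z^2 - sqrt(2)*z - 84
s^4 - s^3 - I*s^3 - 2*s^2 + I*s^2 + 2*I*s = s*(s - 2)*(s + 1)*(s - I)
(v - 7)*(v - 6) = v^2 - 13*v + 42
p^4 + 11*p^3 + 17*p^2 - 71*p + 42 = (p - 1)^2*(p + 6)*(p + 7)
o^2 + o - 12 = (o - 3)*(o + 4)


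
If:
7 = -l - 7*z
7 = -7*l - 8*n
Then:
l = -7*z - 7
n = 49*z/8 + 21/4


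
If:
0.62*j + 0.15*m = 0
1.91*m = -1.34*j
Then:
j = 0.00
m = 0.00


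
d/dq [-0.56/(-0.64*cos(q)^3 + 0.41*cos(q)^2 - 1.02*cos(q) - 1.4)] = (1.0752*cos(q)^2 - 0.4592*cos(q) + 0.5712)*sin(q)/(0.64*cos(q)^3 - 0.41*cos(q)^2 + 1.02*cos(q) + 1.4)^2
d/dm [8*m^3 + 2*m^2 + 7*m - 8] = 24*m^2 + 4*m + 7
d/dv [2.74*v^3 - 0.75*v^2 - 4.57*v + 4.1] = 8.22*v^2 - 1.5*v - 4.57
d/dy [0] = 0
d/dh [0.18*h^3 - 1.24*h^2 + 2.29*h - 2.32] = 0.54*h^2 - 2.48*h + 2.29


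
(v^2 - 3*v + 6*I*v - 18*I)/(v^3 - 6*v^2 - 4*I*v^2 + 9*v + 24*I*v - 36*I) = (v + 6*I)/(v^2 - v*(3 + 4*I) + 12*I)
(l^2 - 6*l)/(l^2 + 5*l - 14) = l*(l - 6)/(l^2 + 5*l - 14)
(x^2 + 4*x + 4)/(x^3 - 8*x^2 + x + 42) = (x + 2)/(x^2 - 10*x + 21)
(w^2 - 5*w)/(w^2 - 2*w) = (w - 5)/(w - 2)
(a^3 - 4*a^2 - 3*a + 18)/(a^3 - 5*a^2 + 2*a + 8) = (a^3 - 4*a^2 - 3*a + 18)/(a^3 - 5*a^2 + 2*a + 8)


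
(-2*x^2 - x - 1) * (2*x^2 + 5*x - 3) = -4*x^4 - 12*x^3 - x^2 - 2*x + 3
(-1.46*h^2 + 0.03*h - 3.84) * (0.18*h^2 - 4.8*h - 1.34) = -0.2628*h^4 + 7.0134*h^3 + 1.1212*h^2 + 18.3918*h + 5.1456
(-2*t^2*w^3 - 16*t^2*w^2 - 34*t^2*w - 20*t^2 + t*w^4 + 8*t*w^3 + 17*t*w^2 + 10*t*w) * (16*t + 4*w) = -32*t^3*w^3 - 256*t^3*w^2 - 544*t^3*w - 320*t^3 + 8*t^2*w^4 + 64*t^2*w^3 + 136*t^2*w^2 + 80*t^2*w + 4*t*w^5 + 32*t*w^4 + 68*t*w^3 + 40*t*w^2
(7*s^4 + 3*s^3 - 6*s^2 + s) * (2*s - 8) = 14*s^5 - 50*s^4 - 36*s^3 + 50*s^2 - 8*s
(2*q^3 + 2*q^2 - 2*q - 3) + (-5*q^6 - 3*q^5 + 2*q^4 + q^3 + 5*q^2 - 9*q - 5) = -5*q^6 - 3*q^5 + 2*q^4 + 3*q^3 + 7*q^2 - 11*q - 8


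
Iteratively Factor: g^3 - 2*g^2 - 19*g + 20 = (g + 4)*(g^2 - 6*g + 5) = (g - 1)*(g + 4)*(g - 5)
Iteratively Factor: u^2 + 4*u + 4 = (u + 2)*(u + 2)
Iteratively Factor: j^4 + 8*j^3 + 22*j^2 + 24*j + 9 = (j + 3)*(j^3 + 5*j^2 + 7*j + 3) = (j + 1)*(j + 3)*(j^2 + 4*j + 3) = (j + 1)^2*(j + 3)*(j + 3)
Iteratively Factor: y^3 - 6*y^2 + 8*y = (y - 2)*(y^2 - 4*y) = (y - 4)*(y - 2)*(y)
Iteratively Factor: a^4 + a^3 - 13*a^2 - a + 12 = (a + 4)*(a^3 - 3*a^2 - a + 3) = (a + 1)*(a + 4)*(a^2 - 4*a + 3) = (a - 3)*(a + 1)*(a + 4)*(a - 1)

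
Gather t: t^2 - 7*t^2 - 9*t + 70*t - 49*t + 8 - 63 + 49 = -6*t^2 + 12*t - 6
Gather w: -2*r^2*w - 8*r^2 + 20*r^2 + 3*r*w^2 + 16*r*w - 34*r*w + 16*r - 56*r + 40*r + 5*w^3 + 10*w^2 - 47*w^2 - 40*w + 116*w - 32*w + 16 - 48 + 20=12*r^2 + 5*w^3 + w^2*(3*r - 37) + w*(-2*r^2 - 18*r + 44) - 12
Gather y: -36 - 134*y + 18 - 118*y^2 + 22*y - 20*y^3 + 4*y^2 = -20*y^3 - 114*y^2 - 112*y - 18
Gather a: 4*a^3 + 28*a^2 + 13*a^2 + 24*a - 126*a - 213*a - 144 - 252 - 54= 4*a^3 + 41*a^2 - 315*a - 450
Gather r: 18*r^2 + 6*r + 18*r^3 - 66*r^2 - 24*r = 18*r^3 - 48*r^2 - 18*r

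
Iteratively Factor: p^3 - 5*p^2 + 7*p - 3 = (p - 1)*(p^2 - 4*p + 3) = (p - 3)*(p - 1)*(p - 1)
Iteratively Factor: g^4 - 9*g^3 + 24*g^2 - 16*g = (g - 4)*(g^3 - 5*g^2 + 4*g) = (g - 4)^2*(g^2 - g) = (g - 4)^2*(g - 1)*(g)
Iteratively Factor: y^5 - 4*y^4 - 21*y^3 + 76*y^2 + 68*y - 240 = (y + 2)*(y^4 - 6*y^3 - 9*y^2 + 94*y - 120) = (y - 5)*(y + 2)*(y^3 - y^2 - 14*y + 24) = (y - 5)*(y - 2)*(y + 2)*(y^2 + y - 12) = (y - 5)*(y - 3)*(y - 2)*(y + 2)*(y + 4)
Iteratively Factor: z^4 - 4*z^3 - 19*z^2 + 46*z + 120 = (z - 5)*(z^3 + z^2 - 14*z - 24) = (z - 5)*(z + 2)*(z^2 - z - 12) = (z - 5)*(z + 2)*(z + 3)*(z - 4)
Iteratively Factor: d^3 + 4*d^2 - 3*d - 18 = (d + 3)*(d^2 + d - 6) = (d - 2)*(d + 3)*(d + 3)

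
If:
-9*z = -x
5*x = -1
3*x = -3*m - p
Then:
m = 1/5 - p/3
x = -1/5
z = -1/45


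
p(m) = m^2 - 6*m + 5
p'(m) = 2*m - 6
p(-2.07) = 21.70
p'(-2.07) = -10.14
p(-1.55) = 16.70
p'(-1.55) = -9.10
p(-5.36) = 65.89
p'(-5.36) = -16.72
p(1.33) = -1.21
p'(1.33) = -3.34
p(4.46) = -1.87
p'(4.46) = 2.92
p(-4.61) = 53.91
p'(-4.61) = -15.22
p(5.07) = 0.28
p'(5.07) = 4.14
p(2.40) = -3.64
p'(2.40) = -1.20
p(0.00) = 5.00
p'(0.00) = -6.00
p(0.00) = 5.00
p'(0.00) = -6.00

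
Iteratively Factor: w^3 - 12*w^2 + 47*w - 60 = (w - 5)*(w^2 - 7*w + 12) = (w - 5)*(w - 4)*(w - 3)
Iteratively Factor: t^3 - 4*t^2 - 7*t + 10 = (t + 2)*(t^2 - 6*t + 5) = (t - 5)*(t + 2)*(t - 1)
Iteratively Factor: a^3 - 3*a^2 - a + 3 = (a - 3)*(a^2 - 1) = (a - 3)*(a + 1)*(a - 1)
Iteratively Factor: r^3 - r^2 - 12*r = (r + 3)*(r^2 - 4*r) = r*(r + 3)*(r - 4)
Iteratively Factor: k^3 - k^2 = (k)*(k^2 - k) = k*(k - 1)*(k)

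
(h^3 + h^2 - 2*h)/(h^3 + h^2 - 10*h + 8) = h*(h + 2)/(h^2 + 2*h - 8)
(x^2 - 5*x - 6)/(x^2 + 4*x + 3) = (x - 6)/(x + 3)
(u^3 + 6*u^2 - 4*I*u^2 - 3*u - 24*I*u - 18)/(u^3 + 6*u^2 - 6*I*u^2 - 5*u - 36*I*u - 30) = (u - 3*I)/(u - 5*I)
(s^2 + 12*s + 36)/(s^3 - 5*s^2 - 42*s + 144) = (s + 6)/(s^2 - 11*s + 24)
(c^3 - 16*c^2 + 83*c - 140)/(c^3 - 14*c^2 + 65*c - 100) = (c - 7)/(c - 5)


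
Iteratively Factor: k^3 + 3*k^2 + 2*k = (k)*(k^2 + 3*k + 2) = k*(k + 1)*(k + 2)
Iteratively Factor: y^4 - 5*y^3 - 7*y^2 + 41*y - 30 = (y + 3)*(y^3 - 8*y^2 + 17*y - 10) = (y - 2)*(y + 3)*(y^2 - 6*y + 5) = (y - 5)*(y - 2)*(y + 3)*(y - 1)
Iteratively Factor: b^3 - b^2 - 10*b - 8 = (b + 1)*(b^2 - 2*b - 8) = (b - 4)*(b + 1)*(b + 2)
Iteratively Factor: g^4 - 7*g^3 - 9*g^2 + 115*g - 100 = (g - 1)*(g^3 - 6*g^2 - 15*g + 100) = (g - 1)*(g + 4)*(g^2 - 10*g + 25) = (g - 5)*(g - 1)*(g + 4)*(g - 5)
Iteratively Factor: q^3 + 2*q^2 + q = (q + 1)*(q^2 + q) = q*(q + 1)*(q + 1)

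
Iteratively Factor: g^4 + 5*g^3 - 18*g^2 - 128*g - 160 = (g - 5)*(g^3 + 10*g^2 + 32*g + 32) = (g - 5)*(g + 4)*(g^2 + 6*g + 8) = (g - 5)*(g + 2)*(g + 4)*(g + 4)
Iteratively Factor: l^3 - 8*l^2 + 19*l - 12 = (l - 3)*(l^2 - 5*l + 4) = (l - 4)*(l - 3)*(l - 1)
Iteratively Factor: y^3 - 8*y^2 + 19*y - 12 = (y - 4)*(y^2 - 4*y + 3) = (y - 4)*(y - 1)*(y - 3)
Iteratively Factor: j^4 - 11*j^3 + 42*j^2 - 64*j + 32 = (j - 2)*(j^3 - 9*j^2 + 24*j - 16) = (j - 4)*(j - 2)*(j^2 - 5*j + 4) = (j - 4)^2*(j - 2)*(j - 1)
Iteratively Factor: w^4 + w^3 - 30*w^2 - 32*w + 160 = (w - 2)*(w^3 + 3*w^2 - 24*w - 80) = (w - 2)*(w + 4)*(w^2 - w - 20) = (w - 2)*(w + 4)^2*(w - 5)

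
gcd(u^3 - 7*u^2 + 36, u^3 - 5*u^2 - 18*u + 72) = u^2 - 9*u + 18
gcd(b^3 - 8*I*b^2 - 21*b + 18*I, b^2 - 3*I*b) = b - 3*I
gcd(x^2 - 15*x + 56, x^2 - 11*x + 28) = x - 7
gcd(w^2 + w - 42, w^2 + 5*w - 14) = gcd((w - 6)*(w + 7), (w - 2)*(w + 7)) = w + 7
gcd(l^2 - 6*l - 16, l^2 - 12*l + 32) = l - 8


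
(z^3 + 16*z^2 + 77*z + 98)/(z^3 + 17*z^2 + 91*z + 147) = (z + 2)/(z + 3)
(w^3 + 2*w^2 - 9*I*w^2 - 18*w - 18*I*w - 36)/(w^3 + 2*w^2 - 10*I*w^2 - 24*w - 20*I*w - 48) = (w - 3*I)/(w - 4*I)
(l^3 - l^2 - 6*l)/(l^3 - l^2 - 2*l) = (-l^2 + l + 6)/(-l^2 + l + 2)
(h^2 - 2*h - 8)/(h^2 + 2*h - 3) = (h^2 - 2*h - 8)/(h^2 + 2*h - 3)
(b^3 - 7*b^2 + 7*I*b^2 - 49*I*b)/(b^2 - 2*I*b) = (b^2 + 7*b*(-1 + I) - 49*I)/(b - 2*I)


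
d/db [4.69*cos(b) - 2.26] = -4.69*sin(b)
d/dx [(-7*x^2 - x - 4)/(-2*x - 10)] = (7*x^2 + 70*x + 1)/(2*(x^2 + 10*x + 25))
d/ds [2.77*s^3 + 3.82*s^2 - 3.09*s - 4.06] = 8.31*s^2 + 7.64*s - 3.09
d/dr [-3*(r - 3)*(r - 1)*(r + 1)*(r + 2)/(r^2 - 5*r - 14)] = 6*(-r^3 + 12*r^2 - 21*r - 2)/(r^2 - 14*r + 49)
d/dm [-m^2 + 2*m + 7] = 2 - 2*m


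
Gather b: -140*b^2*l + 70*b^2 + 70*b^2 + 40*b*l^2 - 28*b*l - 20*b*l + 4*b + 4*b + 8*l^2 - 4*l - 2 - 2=b^2*(140 - 140*l) + b*(40*l^2 - 48*l + 8) + 8*l^2 - 4*l - 4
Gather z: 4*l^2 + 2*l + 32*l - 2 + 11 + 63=4*l^2 + 34*l + 72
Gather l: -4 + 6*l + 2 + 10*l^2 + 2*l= 10*l^2 + 8*l - 2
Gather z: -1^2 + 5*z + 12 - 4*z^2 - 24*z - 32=-4*z^2 - 19*z - 21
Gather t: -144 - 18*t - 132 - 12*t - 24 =-30*t - 300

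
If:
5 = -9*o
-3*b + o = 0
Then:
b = -5/27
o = -5/9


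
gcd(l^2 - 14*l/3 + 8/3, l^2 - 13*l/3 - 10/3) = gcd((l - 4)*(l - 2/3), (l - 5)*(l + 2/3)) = 1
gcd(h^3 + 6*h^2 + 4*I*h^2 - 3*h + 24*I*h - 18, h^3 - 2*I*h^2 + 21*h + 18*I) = h^2 + 4*I*h - 3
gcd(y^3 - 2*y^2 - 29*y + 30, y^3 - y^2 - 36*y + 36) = y^2 - 7*y + 6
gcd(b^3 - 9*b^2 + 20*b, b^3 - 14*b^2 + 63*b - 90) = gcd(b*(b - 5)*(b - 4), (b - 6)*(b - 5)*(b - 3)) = b - 5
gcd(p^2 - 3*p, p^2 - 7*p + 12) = p - 3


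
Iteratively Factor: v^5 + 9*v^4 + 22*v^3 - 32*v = (v)*(v^4 + 9*v^3 + 22*v^2 - 32) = v*(v + 4)*(v^3 + 5*v^2 + 2*v - 8) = v*(v + 2)*(v + 4)*(v^2 + 3*v - 4) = v*(v - 1)*(v + 2)*(v + 4)*(v + 4)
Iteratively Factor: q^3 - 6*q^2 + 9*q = (q - 3)*(q^2 - 3*q) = (q - 3)^2*(q)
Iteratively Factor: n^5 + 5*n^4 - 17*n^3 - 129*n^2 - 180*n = (n + 4)*(n^4 + n^3 - 21*n^2 - 45*n) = n*(n + 4)*(n^3 + n^2 - 21*n - 45) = n*(n + 3)*(n + 4)*(n^2 - 2*n - 15) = n*(n + 3)^2*(n + 4)*(n - 5)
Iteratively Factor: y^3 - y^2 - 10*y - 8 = (y - 4)*(y^2 + 3*y + 2) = (y - 4)*(y + 1)*(y + 2)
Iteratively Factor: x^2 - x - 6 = (x - 3)*(x + 2)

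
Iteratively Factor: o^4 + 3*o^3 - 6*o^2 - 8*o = (o + 4)*(o^3 - o^2 - 2*o) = (o + 1)*(o + 4)*(o^2 - 2*o) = o*(o + 1)*(o + 4)*(o - 2)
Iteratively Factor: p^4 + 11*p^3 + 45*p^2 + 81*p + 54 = (p + 3)*(p^3 + 8*p^2 + 21*p + 18) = (p + 2)*(p + 3)*(p^2 + 6*p + 9) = (p + 2)*(p + 3)^2*(p + 3)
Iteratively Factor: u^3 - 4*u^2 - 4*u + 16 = (u + 2)*(u^2 - 6*u + 8) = (u - 2)*(u + 2)*(u - 4)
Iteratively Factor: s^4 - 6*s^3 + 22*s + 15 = (s - 3)*(s^3 - 3*s^2 - 9*s - 5) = (s - 3)*(s + 1)*(s^2 - 4*s - 5) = (s - 3)*(s + 1)^2*(s - 5)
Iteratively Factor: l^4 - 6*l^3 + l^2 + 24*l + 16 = (l - 4)*(l^3 - 2*l^2 - 7*l - 4) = (l - 4)*(l + 1)*(l^2 - 3*l - 4) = (l - 4)^2*(l + 1)*(l + 1)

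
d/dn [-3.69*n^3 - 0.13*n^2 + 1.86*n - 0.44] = -11.07*n^2 - 0.26*n + 1.86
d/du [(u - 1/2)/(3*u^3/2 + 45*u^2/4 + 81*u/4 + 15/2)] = 2*(-8*u^3 - 24*u^2 + 30*u + 47)/(3*(4*u^6 + 60*u^5 + 333*u^4 + 850*u^3 + 1029*u^2 + 540*u + 100))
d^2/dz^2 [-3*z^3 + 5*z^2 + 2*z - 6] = 10 - 18*z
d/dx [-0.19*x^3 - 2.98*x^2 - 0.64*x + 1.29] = -0.57*x^2 - 5.96*x - 0.64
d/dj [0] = 0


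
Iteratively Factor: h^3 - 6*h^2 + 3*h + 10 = (h + 1)*(h^2 - 7*h + 10) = (h - 5)*(h + 1)*(h - 2)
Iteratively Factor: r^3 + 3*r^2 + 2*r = (r + 2)*(r^2 + r) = (r + 1)*(r + 2)*(r)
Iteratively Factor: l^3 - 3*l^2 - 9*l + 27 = (l + 3)*(l^2 - 6*l + 9) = (l - 3)*(l + 3)*(l - 3)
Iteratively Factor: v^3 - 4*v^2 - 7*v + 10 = (v + 2)*(v^2 - 6*v + 5) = (v - 1)*(v + 2)*(v - 5)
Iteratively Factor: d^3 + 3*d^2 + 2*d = (d + 2)*(d^2 + d) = d*(d + 2)*(d + 1)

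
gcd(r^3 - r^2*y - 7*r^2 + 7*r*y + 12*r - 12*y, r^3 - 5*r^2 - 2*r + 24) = r^2 - 7*r + 12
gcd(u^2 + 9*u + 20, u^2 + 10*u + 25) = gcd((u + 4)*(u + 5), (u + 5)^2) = u + 5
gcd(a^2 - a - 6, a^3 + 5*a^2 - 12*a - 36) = a^2 - a - 6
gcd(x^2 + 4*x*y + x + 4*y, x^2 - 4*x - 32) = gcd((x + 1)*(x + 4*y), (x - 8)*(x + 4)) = 1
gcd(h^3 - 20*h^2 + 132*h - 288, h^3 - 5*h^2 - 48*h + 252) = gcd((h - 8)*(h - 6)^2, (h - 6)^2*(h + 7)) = h^2 - 12*h + 36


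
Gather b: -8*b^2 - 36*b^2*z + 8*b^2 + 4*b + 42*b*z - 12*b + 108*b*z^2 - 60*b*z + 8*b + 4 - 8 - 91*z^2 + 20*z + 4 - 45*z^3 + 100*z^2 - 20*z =-36*b^2*z + b*(108*z^2 - 18*z) - 45*z^3 + 9*z^2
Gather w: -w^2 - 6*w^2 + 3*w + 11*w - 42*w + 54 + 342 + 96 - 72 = -7*w^2 - 28*w + 420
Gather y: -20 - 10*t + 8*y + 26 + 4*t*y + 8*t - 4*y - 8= -2*t + y*(4*t + 4) - 2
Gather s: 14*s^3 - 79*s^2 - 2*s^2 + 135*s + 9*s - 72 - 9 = 14*s^3 - 81*s^2 + 144*s - 81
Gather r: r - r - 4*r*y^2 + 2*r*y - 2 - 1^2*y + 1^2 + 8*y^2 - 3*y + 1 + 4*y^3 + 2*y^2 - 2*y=r*(-4*y^2 + 2*y) + 4*y^3 + 10*y^2 - 6*y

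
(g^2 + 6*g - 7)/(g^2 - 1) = (g + 7)/(g + 1)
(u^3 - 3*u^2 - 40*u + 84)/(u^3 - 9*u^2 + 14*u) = (u + 6)/u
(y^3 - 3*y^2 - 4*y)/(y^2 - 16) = y*(y + 1)/(y + 4)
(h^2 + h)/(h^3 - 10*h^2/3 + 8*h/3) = 3*(h + 1)/(3*h^2 - 10*h + 8)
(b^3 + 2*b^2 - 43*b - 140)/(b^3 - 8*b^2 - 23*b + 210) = (b + 4)/(b - 6)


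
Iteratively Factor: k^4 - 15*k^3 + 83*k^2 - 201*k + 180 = (k - 4)*(k^3 - 11*k^2 + 39*k - 45) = (k - 4)*(k - 3)*(k^2 - 8*k + 15) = (k - 5)*(k - 4)*(k - 3)*(k - 3)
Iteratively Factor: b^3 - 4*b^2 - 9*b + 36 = (b - 4)*(b^2 - 9) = (b - 4)*(b + 3)*(b - 3)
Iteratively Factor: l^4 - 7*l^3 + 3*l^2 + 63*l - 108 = (l - 3)*(l^3 - 4*l^2 - 9*l + 36) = (l - 3)*(l + 3)*(l^2 - 7*l + 12) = (l - 4)*(l - 3)*(l + 3)*(l - 3)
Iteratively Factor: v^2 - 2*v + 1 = (v - 1)*(v - 1)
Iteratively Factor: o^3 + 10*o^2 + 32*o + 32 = (o + 4)*(o^2 + 6*o + 8) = (o + 4)^2*(o + 2)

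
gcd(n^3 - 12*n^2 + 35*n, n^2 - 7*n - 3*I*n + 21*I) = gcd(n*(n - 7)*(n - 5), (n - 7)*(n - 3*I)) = n - 7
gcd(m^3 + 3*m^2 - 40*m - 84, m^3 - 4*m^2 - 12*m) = m^2 - 4*m - 12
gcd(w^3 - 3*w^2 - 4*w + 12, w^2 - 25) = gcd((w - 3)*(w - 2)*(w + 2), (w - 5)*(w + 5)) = 1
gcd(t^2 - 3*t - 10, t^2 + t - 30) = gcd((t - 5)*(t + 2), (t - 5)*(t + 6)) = t - 5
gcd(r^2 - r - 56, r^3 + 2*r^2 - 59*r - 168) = r^2 - r - 56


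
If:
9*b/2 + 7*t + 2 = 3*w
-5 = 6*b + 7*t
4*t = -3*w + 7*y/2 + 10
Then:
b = -49*y/69 - 74/23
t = 14*y/23 + 47/23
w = 49*y/138 + 14/23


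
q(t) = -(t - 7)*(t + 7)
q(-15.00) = -176.00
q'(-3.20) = 6.40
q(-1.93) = 45.28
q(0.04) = 49.00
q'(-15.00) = 30.00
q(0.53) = 48.72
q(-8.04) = -15.64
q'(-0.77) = 1.54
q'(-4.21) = 8.42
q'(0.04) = -0.08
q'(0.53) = -1.06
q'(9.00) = -18.00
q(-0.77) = 48.41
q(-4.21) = 31.28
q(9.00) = -32.00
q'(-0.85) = 1.70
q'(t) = -2*t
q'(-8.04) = 16.08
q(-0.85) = 48.28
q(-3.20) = 38.76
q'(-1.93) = 3.86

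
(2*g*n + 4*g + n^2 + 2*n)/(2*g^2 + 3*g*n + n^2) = (n + 2)/(g + n)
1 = 1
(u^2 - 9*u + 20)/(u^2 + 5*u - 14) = (u^2 - 9*u + 20)/(u^2 + 5*u - 14)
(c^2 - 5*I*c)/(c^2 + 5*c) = (c - 5*I)/(c + 5)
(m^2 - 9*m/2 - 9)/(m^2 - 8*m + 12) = (m + 3/2)/(m - 2)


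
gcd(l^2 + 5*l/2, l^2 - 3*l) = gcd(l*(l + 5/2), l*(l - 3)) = l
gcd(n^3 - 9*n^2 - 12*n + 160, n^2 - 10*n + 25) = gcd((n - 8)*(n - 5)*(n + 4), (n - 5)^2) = n - 5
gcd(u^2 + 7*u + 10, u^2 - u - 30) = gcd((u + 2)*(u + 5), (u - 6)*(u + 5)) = u + 5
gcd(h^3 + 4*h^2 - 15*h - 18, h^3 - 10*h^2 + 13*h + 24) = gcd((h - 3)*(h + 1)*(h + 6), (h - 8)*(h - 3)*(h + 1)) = h^2 - 2*h - 3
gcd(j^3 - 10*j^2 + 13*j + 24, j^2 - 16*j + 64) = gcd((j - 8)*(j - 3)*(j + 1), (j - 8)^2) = j - 8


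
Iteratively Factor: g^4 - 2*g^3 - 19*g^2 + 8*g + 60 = (g - 5)*(g^3 + 3*g^2 - 4*g - 12) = (g - 5)*(g - 2)*(g^2 + 5*g + 6) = (g - 5)*(g - 2)*(g + 2)*(g + 3)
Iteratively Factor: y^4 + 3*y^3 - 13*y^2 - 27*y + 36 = (y + 3)*(y^3 - 13*y + 12) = (y - 1)*(y + 3)*(y^2 + y - 12) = (y - 3)*(y - 1)*(y + 3)*(y + 4)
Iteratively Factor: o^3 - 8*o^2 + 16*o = (o - 4)*(o^2 - 4*o) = (o - 4)^2*(o)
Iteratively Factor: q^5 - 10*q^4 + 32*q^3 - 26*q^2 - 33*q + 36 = (q - 3)*(q^4 - 7*q^3 + 11*q^2 + 7*q - 12) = (q - 3)^2*(q^3 - 4*q^2 - q + 4) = (q - 4)*(q - 3)^2*(q^2 - 1) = (q - 4)*(q - 3)^2*(q + 1)*(q - 1)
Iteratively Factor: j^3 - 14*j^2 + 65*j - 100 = (j - 5)*(j^2 - 9*j + 20) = (j - 5)*(j - 4)*(j - 5)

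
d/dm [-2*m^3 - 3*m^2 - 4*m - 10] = -6*m^2 - 6*m - 4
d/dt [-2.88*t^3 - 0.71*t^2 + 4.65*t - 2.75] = -8.64*t^2 - 1.42*t + 4.65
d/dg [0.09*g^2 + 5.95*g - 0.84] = 0.18*g + 5.95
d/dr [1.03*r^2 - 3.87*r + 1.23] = 2.06*r - 3.87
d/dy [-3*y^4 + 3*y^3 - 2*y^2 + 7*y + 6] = -12*y^3 + 9*y^2 - 4*y + 7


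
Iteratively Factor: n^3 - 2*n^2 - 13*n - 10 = (n + 2)*(n^2 - 4*n - 5) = (n + 1)*(n + 2)*(n - 5)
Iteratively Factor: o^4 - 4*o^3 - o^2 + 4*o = (o - 1)*(o^3 - 3*o^2 - 4*o) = (o - 1)*(o + 1)*(o^2 - 4*o) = o*(o - 1)*(o + 1)*(o - 4)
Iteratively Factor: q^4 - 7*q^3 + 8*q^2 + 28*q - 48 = (q + 2)*(q^3 - 9*q^2 + 26*q - 24) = (q - 3)*(q + 2)*(q^2 - 6*q + 8) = (q - 3)*(q - 2)*(q + 2)*(q - 4)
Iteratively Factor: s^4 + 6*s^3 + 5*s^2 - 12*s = (s + 4)*(s^3 + 2*s^2 - 3*s) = (s + 3)*(s + 4)*(s^2 - s) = s*(s + 3)*(s + 4)*(s - 1)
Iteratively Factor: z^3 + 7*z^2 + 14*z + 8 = (z + 1)*(z^2 + 6*z + 8) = (z + 1)*(z + 4)*(z + 2)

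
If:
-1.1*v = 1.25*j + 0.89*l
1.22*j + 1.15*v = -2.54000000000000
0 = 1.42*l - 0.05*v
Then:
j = 50.18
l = -1.95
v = -55.44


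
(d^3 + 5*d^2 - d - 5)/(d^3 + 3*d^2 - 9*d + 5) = (d + 1)/(d - 1)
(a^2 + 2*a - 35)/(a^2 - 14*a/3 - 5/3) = 3*(a + 7)/(3*a + 1)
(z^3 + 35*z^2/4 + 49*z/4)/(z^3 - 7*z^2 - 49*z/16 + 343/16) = 4*z*(z + 7)/(4*z^2 - 35*z + 49)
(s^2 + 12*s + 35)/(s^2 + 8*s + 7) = (s + 5)/(s + 1)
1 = 1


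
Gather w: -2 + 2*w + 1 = 2*w - 1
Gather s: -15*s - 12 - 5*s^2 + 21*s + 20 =-5*s^2 + 6*s + 8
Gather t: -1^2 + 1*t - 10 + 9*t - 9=10*t - 20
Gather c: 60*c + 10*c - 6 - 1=70*c - 7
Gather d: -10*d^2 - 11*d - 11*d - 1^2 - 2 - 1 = -10*d^2 - 22*d - 4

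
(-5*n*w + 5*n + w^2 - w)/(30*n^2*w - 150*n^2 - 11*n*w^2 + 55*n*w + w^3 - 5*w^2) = (w - 1)/(-6*n*w + 30*n + w^2 - 5*w)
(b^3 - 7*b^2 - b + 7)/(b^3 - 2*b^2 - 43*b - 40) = (b^2 - 8*b + 7)/(b^2 - 3*b - 40)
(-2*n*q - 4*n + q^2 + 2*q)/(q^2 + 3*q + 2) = (-2*n + q)/(q + 1)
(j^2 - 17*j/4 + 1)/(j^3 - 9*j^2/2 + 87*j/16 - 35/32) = 8*(j - 4)/(8*j^2 - 34*j + 35)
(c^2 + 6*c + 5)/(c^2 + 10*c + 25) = (c + 1)/(c + 5)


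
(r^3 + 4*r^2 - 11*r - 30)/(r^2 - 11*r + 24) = (r^2 + 7*r + 10)/(r - 8)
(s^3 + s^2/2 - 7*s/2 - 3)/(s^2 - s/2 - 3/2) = (2*s^2 - s - 6)/(2*s - 3)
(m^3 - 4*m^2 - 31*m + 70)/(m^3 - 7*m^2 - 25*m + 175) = (m - 2)/(m - 5)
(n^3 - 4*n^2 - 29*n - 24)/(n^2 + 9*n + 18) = (n^2 - 7*n - 8)/(n + 6)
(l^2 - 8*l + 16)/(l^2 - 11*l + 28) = (l - 4)/(l - 7)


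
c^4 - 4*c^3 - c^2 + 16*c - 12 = (c - 3)*(c - 2)*(c - 1)*(c + 2)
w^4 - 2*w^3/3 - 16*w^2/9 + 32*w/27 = w*(w - 4/3)*(w - 2/3)*(w + 4/3)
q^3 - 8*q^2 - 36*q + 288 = (q - 8)*(q - 6)*(q + 6)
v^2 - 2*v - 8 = (v - 4)*(v + 2)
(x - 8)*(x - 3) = x^2 - 11*x + 24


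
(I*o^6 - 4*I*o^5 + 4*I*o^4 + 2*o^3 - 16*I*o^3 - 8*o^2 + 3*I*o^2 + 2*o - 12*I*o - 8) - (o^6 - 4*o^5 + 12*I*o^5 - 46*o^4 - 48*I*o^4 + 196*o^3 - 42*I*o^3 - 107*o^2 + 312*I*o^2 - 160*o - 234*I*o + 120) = -o^6 + I*o^6 + 4*o^5 - 16*I*o^5 + 46*o^4 + 52*I*o^4 - 194*o^3 + 26*I*o^3 + 99*o^2 - 309*I*o^2 + 162*o + 222*I*o - 128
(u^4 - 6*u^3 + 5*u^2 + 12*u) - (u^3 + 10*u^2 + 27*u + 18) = u^4 - 7*u^3 - 5*u^2 - 15*u - 18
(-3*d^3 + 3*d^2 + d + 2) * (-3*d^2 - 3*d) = 9*d^5 - 12*d^3 - 9*d^2 - 6*d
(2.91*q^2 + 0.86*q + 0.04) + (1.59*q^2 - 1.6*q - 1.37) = 4.5*q^2 - 0.74*q - 1.33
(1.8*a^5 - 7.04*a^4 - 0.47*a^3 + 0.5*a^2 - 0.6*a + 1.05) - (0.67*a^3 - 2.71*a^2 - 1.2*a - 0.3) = 1.8*a^5 - 7.04*a^4 - 1.14*a^3 + 3.21*a^2 + 0.6*a + 1.35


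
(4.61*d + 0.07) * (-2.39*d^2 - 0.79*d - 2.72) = -11.0179*d^3 - 3.8092*d^2 - 12.5945*d - 0.1904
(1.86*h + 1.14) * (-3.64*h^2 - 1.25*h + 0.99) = -6.7704*h^3 - 6.4746*h^2 + 0.4164*h + 1.1286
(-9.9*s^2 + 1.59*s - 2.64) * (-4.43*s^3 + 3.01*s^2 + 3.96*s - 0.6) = 43.857*s^5 - 36.8427*s^4 - 22.7229*s^3 + 4.29*s^2 - 11.4084*s + 1.584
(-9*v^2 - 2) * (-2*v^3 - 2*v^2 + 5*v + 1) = 18*v^5 + 18*v^4 - 41*v^3 - 5*v^2 - 10*v - 2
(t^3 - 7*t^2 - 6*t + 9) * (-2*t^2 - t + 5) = -2*t^5 + 13*t^4 + 24*t^3 - 47*t^2 - 39*t + 45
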